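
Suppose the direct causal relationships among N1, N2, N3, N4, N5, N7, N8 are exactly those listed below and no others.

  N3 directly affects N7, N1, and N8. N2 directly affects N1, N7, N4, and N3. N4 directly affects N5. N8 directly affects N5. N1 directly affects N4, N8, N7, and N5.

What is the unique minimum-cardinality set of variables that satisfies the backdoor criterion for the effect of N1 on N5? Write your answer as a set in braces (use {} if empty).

Variables eligible for adjustment (non-descendants of N1, excluding N1 and N5): {N2, N3}.
Backdoor paths from N1 to N5:
  P1: N1 <- N2 -> N3 -> N8 -> N5
  P2: N1 <- N2 -> N7 <- N3 -> N8 -> N5
  P3: N1 <- N2 -> N4 -> N5
  P4: N1 <- N3 <- N2 -> N4 -> N5
  P5: N1 <- N3 -> N8 -> N5
  P6: N1 <- N3 -> N7 <- N2 -> N4 -> N5
The empty set is not sufficient: P1 (N1 <- N2 -> N3 -> N8 -> N5) has no collider blocking it and no conditioned non-collider, so it is open.
Try {N2, N3}:
  P1: blocked at fork node N2 ∈ conditioning set.
  P2: blocked at fork node N2 ∈ conditioning set.
  P3: blocked at fork node N2 ∈ conditioning set.
  P4: blocked at chain node N3 ∈ conditioning set.
  P5: blocked at fork node N3 ∈ conditioning set.
  P6: blocked at fork node N3 ∈ conditioning set.
{N2, N3} contains no descendant of N1 and blocks every backdoor path.
Every element of {N2, N3} is needed (dropping N2 leaves P3 open; dropping N3 leaves P5 open), so no proper subset is valid.
Among all size-2 subsets of the eligible variables, only {N2, N3} blocks every backdoor path, so it is the unique smallest valid adjustment set.

{N2, N3}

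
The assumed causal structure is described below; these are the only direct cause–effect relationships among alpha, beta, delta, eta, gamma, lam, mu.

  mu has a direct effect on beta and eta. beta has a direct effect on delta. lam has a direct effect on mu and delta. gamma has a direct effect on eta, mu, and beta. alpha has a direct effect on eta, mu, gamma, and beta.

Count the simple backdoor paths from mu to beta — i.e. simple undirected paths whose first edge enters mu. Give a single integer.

A backdoor path from mu to beta is any simple undirected path whose first edge points into mu (i.e. leaves mu via a parent).
Parents of mu: {alpha, gamma, lam}.
Enumerating:
  P1: mu <- alpha -> gamma -> beta
  P2: mu <- alpha -> beta
  P3: mu <- alpha -> eta <- gamma -> beta
  P4: mu <- lam -> delta <- beta
  P5: mu <- gamma <- alpha -> beta
  P6: mu <- gamma -> beta
  P7: mu <- gamma -> eta <- alpha -> beta
That exhausts the simple backdoor paths. Count: 7.

7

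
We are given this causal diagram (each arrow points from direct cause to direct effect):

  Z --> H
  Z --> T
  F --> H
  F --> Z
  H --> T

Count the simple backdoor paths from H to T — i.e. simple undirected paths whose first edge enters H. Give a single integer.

2

A backdoor path from H to T is any simple undirected path whose first edge points into H (i.e. leaves H via a parent).
Parents of H: {F, Z}.
Enumerating:
  P1: H <- F -> Z -> T
  P2: H <- Z -> T
That exhausts the simple backdoor paths. Count: 2.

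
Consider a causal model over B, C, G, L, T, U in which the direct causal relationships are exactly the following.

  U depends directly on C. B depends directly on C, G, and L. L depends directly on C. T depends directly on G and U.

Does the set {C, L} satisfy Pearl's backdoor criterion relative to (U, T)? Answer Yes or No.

Backdoor paths from U to T (paths whose first edge points into U):
  P1: U <- C -> L -> B <- G -> T
  P2: U <- C -> B <- G -> T
Condition 1 (no descendant of U in the set): holds — descendants of U are {T}; none are in {C, L}.
Condition 2 (every backdoor path blocked by {C, L}):
  P1: blocked at fork node C ∈ conditioning set.
  P2: blocked at fork node C ∈ conditioning set.
{C, L} satisfies the backdoor criterion.

Yes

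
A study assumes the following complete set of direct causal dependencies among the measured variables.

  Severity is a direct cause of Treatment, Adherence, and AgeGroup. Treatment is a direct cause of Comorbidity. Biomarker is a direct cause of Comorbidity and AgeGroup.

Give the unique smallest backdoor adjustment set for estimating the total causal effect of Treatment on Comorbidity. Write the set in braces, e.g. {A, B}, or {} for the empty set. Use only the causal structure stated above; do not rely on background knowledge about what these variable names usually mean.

Variables eligible for adjustment (non-descendants of Treatment, excluding Treatment and Comorbidity): {Adherence, AgeGroup, Biomarker, Severity}.
Backdoor paths from Treatment to Comorbidity:
  P1: Treatment <- Severity -> AgeGroup <- Biomarker -> Comorbidity
Each backdoor path contains an unconditioned collider, so every path is already blocked with the empty conditioning set:
  P1: blocked at collider AgeGroup (neither it nor any descendant is in the conditioning set).
The empty set is therefore the unique smallest valid set.

{}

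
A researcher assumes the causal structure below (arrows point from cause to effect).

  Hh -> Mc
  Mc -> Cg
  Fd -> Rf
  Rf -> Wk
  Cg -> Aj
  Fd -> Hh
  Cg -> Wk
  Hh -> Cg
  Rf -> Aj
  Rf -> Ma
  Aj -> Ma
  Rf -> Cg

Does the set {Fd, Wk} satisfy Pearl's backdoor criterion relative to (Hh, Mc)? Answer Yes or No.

No

Backdoor paths from Hh to Mc (paths whose first edge points into Hh):
  P1: Hh <- Fd -> Rf -> Cg <- Mc
  P2: Hh <- Fd -> Rf -> Aj <- Cg <- Mc
  P3: Hh <- Fd -> Rf -> Ma <- Aj <- Cg <- Mc
  P4: Hh <- Fd -> Rf -> Wk <- Cg <- Mc
Condition 1 (no descendant of Hh in the set): FAILS — Wk is a descendant of Hh.
Condition 2 (every backdoor path blocked by {Fd, Wk}):
  P1: blocked at fork node Fd ∈ conditioning set.
  P2: blocked at fork node Fd ∈ conditioning set.
  P3: blocked at fork node Fd ∈ conditioning set.
  P4: blocked at fork node Fd ∈ conditioning set.
{Fd, Wk} does not satisfy the backdoor criterion.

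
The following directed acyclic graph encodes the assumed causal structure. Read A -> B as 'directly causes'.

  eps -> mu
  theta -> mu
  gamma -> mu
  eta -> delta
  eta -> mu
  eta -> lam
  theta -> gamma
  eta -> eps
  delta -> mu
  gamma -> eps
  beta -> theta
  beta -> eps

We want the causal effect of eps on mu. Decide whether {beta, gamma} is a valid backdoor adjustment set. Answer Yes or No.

Backdoor paths from eps to mu (paths whose first edge points into eps):
  P1: eps <- eta -> delta -> mu
  P2: eps <- eta -> mu
  P3: eps <- beta -> theta -> gamma -> mu
  P4: eps <- beta -> theta -> mu
  P5: eps <- gamma <- theta -> mu
  P6: eps <- gamma -> mu
Condition 1 (no descendant of eps in the set): holds — descendants of eps are {mu}; none are in {beta, gamma}.
Condition 2 (every backdoor path blocked by {beta, gamma}):
  P1: open — no interior node is in the conditioning set.
  P2: open — no interior node is in the conditioning set.
  P3: blocked at fork node beta ∈ conditioning set.
  P4: blocked at fork node beta ∈ conditioning set.
  P5: blocked at chain node gamma ∈ conditioning set.
  P6: blocked at fork node gamma ∈ conditioning set.
{beta, gamma} does not satisfy the backdoor criterion.

No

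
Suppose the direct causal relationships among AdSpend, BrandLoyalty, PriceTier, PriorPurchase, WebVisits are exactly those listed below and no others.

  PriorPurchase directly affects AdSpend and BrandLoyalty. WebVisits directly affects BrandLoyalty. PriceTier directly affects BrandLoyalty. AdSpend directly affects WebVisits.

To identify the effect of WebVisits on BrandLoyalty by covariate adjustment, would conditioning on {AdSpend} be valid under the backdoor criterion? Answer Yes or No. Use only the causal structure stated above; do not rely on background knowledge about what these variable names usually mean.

Backdoor paths from WebVisits to BrandLoyalty (paths whose first edge points into WebVisits):
  P1: WebVisits <- AdSpend <- PriorPurchase -> BrandLoyalty
Condition 1 (no descendant of WebVisits in the set): holds — descendants of WebVisits are {BrandLoyalty}; none are in {AdSpend}.
Condition 2 (every backdoor path blocked by {AdSpend}):
  P1: blocked at chain node AdSpend ∈ conditioning set.
{AdSpend} satisfies the backdoor criterion.

Yes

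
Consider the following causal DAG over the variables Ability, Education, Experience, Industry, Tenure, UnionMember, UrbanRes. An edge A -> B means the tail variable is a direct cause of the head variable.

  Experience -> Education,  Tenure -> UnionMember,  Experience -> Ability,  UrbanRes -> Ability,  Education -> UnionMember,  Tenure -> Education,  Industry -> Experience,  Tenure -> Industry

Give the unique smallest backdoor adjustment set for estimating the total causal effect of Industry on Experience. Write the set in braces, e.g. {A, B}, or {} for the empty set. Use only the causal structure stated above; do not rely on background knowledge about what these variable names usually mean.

{}

Variables eligible for adjustment (non-descendants of Industry, excluding Industry and Experience): {Tenure, UrbanRes}.
Backdoor paths from Industry to Experience:
  P1: Industry <- Tenure -> Education <- Experience
  P2: Industry <- Tenure -> UnionMember <- Education <- Experience
Each backdoor path contains an unconditioned collider, so every path is already blocked with the empty conditioning set:
  P1: blocked at collider Education (neither it nor any descendant is in the conditioning set).
  P2: blocked at collider UnionMember (neither it nor any descendant is in the conditioning set).
The empty set is therefore the unique smallest valid set.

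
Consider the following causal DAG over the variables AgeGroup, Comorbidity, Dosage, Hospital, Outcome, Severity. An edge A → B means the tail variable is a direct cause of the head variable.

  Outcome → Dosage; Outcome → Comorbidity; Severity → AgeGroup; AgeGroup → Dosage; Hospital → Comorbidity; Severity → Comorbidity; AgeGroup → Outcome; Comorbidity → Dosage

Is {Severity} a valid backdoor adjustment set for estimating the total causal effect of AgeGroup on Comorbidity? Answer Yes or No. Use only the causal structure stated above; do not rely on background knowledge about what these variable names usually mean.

Yes

Backdoor paths from AgeGroup to Comorbidity (paths whose first edge points into AgeGroup):
  P1: AgeGroup <- Severity -> Comorbidity
Condition 1 (no descendant of AgeGroup in the set): holds — descendants of AgeGroup are {Comorbidity, Dosage, Outcome}; none are in {Severity}.
Condition 2 (every backdoor path blocked by {Severity}):
  P1: blocked at fork node Severity ∈ conditioning set.
{Severity} satisfies the backdoor criterion.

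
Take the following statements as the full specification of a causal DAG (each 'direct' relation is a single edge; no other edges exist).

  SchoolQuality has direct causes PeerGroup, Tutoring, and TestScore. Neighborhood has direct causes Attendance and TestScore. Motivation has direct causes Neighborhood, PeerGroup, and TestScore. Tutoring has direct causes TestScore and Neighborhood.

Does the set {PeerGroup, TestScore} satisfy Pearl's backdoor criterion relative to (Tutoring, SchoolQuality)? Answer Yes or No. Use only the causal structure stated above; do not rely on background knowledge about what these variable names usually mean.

Yes

Backdoor paths from Tutoring to SchoolQuality (paths whose first edge points into Tutoring):
  P1: Tutoring <- TestScore -> Neighborhood -> Motivation <- PeerGroup -> SchoolQuality
  P2: Tutoring <- TestScore -> Motivation <- PeerGroup -> SchoolQuality
  P3: Tutoring <- TestScore -> SchoolQuality
  P4: Tutoring <- Neighborhood <- TestScore -> Motivation <- PeerGroup -> SchoolQuality
  P5: Tutoring <- Neighborhood <- TestScore -> SchoolQuality
  P6: Tutoring <- Neighborhood -> Motivation <- TestScore -> SchoolQuality
  P7: Tutoring <- Neighborhood -> Motivation <- PeerGroup -> SchoolQuality
Condition 1 (no descendant of Tutoring in the set): holds — descendants of Tutoring are {SchoolQuality}; none are in {PeerGroup, TestScore}.
Condition 2 (every backdoor path blocked by {PeerGroup, TestScore}):
  P1: blocked at fork node TestScore ∈ conditioning set.
  P2: blocked at fork node TestScore ∈ conditioning set.
  P3: blocked at fork node TestScore ∈ conditioning set.
  P4: blocked at fork node TestScore ∈ conditioning set.
  P5: blocked at fork node TestScore ∈ conditioning set.
  P6: blocked at collider Motivation (neither it nor any descendant is in the conditioning set).
  P7: blocked at collider Motivation (neither it nor any descendant is in the conditioning set).
{PeerGroup, TestScore} satisfies the backdoor criterion.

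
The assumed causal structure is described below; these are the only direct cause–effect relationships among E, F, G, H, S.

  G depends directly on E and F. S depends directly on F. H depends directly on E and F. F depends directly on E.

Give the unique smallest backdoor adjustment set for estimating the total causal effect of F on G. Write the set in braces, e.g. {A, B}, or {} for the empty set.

Variables eligible for adjustment (non-descendants of F, excluding F and G): {E}.
Backdoor paths from F to G:
  P1: F <- E -> G
The empty set is not sufficient: P1 (F <- E -> G) has no collider blocking it and no conditioned non-collider, so it is open.
Try {E}:
  P1: blocked at fork node E ∈ conditioning set.
{E} contains no descendant of F and blocks every backdoor path.
{E} is the unique smallest valid adjustment set.

{E}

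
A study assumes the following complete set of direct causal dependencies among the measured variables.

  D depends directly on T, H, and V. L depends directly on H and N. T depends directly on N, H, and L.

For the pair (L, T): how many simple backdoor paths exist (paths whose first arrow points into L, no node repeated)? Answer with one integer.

A backdoor path from L to T is any simple undirected path whose first edge points into L (i.e. leaves L via a parent).
Parents of L: {H, N}.
Enumerating:
  P1: L <- N -> T
  P2: L <- H -> T
  P3: L <- H -> D <- T
That exhausts the simple backdoor paths. Count: 3.

3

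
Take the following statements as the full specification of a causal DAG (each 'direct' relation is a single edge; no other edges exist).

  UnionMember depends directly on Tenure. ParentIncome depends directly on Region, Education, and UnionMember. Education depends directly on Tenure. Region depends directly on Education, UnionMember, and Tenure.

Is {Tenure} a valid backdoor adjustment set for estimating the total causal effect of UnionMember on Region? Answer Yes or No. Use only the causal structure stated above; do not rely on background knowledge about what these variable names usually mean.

Yes

Backdoor paths from UnionMember to Region (paths whose first edge points into UnionMember):
  P1: UnionMember <- Tenure -> Education -> Region
  P2: UnionMember <- Tenure -> Education -> ParentIncome <- Region
  P3: UnionMember <- Tenure -> Region
Condition 1 (no descendant of UnionMember in the set): holds — descendants of UnionMember are {ParentIncome, Region}; none are in {Tenure}.
Condition 2 (every backdoor path blocked by {Tenure}):
  P1: blocked at fork node Tenure ∈ conditioning set.
  P2: blocked at fork node Tenure ∈ conditioning set.
  P3: blocked at fork node Tenure ∈ conditioning set.
{Tenure} satisfies the backdoor criterion.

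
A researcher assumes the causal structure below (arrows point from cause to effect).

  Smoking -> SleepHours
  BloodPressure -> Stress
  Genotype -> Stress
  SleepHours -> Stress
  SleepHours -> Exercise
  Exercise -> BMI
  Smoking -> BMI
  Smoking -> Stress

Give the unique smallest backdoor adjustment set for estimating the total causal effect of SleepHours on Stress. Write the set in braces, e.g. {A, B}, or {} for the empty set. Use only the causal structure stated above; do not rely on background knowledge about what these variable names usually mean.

{Smoking}

Variables eligible for adjustment (non-descendants of SleepHours, excluding SleepHours and Stress): {BloodPressure, Genotype, Smoking}.
Backdoor paths from SleepHours to Stress:
  P1: SleepHours <- Smoking -> Stress
The empty set is not sufficient: P1 (SleepHours <- Smoking -> Stress) has no collider blocking it and no conditioned non-collider, so it is open.
Try {Smoking}:
  P1: blocked at fork node Smoking ∈ conditioning set.
{Smoking} contains no descendant of SleepHours and blocks every backdoor path.
No other singleton works — e.g. {Genotype} leaves P1 open — so {Smoking} is the unique smallest valid adjustment set.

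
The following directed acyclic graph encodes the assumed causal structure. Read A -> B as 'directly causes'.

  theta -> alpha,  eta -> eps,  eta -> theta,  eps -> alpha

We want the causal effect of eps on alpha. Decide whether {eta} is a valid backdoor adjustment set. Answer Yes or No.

Yes

Backdoor paths from eps to alpha (paths whose first edge points into eps):
  P1: eps <- eta -> theta -> alpha
Condition 1 (no descendant of eps in the set): holds — descendants of eps are {alpha}; none are in {eta}.
Condition 2 (every backdoor path blocked by {eta}):
  P1: blocked at fork node eta ∈ conditioning set.
{eta} satisfies the backdoor criterion.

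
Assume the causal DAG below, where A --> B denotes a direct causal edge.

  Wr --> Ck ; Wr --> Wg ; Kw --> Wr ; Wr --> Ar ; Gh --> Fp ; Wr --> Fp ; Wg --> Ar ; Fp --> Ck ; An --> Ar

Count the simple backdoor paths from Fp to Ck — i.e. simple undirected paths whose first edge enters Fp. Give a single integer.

1

A backdoor path from Fp to Ck is any simple undirected path whose first edge points into Fp (i.e. leaves Fp via a parent).
Parents of Fp: {Gh, Wr}.
Enumerating:
  P1: Fp <- Wr -> Ck
That exhausts the simple backdoor paths. Count: 1.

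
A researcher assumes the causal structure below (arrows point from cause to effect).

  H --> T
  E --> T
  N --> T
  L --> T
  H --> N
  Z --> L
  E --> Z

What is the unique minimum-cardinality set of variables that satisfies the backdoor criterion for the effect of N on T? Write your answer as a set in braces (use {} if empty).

Variables eligible for adjustment (non-descendants of N, excluding N and T): {E, H, L, Z}.
Backdoor paths from N to T:
  P1: N <- H -> T
The empty set is not sufficient: P1 (N <- H -> T) has no collider blocking it and no conditioned non-collider, so it is open.
Try {H}:
  P1: blocked at fork node H ∈ conditioning set.
{H} contains no descendant of N and blocks every backdoor path.
No other singleton works — e.g. {E} leaves P1 open — so {H} is the unique smallest valid adjustment set.

{H}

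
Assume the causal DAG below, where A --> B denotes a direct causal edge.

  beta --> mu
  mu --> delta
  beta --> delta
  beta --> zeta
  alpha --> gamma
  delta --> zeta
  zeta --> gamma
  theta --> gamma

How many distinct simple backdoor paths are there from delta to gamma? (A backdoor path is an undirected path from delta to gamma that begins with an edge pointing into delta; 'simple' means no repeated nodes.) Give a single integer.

2

A backdoor path from delta to gamma is any simple undirected path whose first edge points into delta (i.e. leaves delta via a parent).
Parents of delta: {beta, mu}.
Enumerating:
  P1: delta <- beta -> zeta -> gamma
  P2: delta <- mu <- beta -> zeta -> gamma
That exhausts the simple backdoor paths. Count: 2.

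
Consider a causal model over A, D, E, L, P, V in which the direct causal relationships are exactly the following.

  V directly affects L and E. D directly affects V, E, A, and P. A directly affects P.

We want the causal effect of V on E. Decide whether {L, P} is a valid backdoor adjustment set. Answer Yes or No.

Backdoor paths from V to E (paths whose first edge points into V):
  P1: V <- D -> E
Condition 1 (no descendant of V in the set): FAILS — L is a descendant of V.
Condition 2 (every backdoor path blocked by {L, P}):
  P1: open — no interior node is in the conditioning set.
{L, P} does not satisfy the backdoor criterion.

No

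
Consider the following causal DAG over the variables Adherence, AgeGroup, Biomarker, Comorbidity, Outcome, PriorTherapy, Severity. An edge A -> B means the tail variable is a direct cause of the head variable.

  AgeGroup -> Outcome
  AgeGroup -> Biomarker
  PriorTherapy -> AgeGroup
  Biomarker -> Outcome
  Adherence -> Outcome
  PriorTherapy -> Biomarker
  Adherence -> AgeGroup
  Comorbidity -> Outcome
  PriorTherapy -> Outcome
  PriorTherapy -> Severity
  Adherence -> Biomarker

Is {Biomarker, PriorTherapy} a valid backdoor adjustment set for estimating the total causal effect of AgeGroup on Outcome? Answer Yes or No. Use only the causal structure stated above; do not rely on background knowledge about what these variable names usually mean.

No

Backdoor paths from AgeGroup to Outcome (paths whose first edge points into AgeGroup):
  P1: AgeGroup <- Adherence -> Biomarker <- PriorTherapy -> Outcome
  P2: AgeGroup <- Adherence -> Biomarker -> Outcome
  P3: AgeGroup <- Adherence -> Outcome
  P4: AgeGroup <- PriorTherapy -> Biomarker <- Adherence -> Outcome
  P5: AgeGroup <- PriorTherapy -> Biomarker -> Outcome
  P6: AgeGroup <- PriorTherapy -> Outcome
Condition 1 (no descendant of AgeGroup in the set): FAILS — Biomarker is a descendant of AgeGroup.
Condition 2 (every backdoor path blocked by {Biomarker, PriorTherapy}):
  P1: blocked at fork node PriorTherapy ∈ conditioning set.
  P2: blocked at chain node Biomarker ∈ conditioning set.
  P3: open — no interior node is in the conditioning set.
  P4: blocked at fork node PriorTherapy ∈ conditioning set.
  P5: blocked at fork node PriorTherapy ∈ conditioning set.
  P6: blocked at fork node PriorTherapy ∈ conditioning set.
{Biomarker, PriorTherapy} does not satisfy the backdoor criterion.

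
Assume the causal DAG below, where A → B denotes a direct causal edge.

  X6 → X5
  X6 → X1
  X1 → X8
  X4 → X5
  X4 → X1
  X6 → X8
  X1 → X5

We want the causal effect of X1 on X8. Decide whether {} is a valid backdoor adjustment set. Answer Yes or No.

Backdoor paths from X1 to X8 (paths whose first edge points into X1):
  P1: X1 <- X6 -> X8
  P2: X1 <- X4 -> X5 <- X6 -> X8
Condition 1 (no descendant of X1 in the set): holds — descendants of X1 are {X5, X8}; none are in {}.
Condition 2 (every backdoor path blocked by {}):
  P1: open — no interior node is in the conditioning set.
  P2: blocked at collider X5 (neither it nor any descendant is in the conditioning set).
{} does not satisfy the backdoor criterion.

No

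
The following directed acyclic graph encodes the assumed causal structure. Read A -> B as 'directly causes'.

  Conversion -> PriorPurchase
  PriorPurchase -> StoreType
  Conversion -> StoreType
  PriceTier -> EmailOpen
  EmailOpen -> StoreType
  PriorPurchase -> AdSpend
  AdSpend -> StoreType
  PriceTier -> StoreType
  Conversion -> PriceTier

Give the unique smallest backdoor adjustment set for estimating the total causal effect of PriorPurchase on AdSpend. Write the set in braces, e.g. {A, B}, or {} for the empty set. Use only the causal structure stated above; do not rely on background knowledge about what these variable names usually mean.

Variables eligible for adjustment (non-descendants of PriorPurchase, excluding PriorPurchase and AdSpend): {Conversion, EmailOpen, PriceTier}.
Backdoor paths from PriorPurchase to AdSpend:
  P1: PriorPurchase <- Conversion -> PriceTier -> EmailOpen -> StoreType <- AdSpend
  P2: PriorPurchase <- Conversion -> PriceTier -> StoreType <- AdSpend
  P3: PriorPurchase <- Conversion -> StoreType <- AdSpend
Each backdoor path contains an unconditioned collider, so every path is already blocked with the empty conditioning set:
  P1: blocked at collider StoreType (neither it nor any descendant is in the conditioning set).
  P2: blocked at collider StoreType (neither it nor any descendant is in the conditioning set).
  P3: blocked at collider StoreType (neither it nor any descendant is in the conditioning set).
The empty set is therefore the unique smallest valid set.

{}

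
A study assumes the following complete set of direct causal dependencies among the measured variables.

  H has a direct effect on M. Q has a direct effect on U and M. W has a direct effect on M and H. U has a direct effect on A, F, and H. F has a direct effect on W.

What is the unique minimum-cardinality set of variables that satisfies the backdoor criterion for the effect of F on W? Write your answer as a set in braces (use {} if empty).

Variables eligible for adjustment (non-descendants of F, excluding F and W): {A, Q, U}.
Backdoor paths from F to W:
  P1: F <- U <- Q -> M <- W
  P2: F <- U <- Q -> M <- H <- W
  P3: F <- U -> H <- W
  P4: F <- U -> H -> M <- W
Each backdoor path contains an unconditioned collider, so every path is already blocked with the empty conditioning set:
  P1: blocked at collider M (neither it nor any descendant is in the conditioning set).
  P2: blocked at collider M (neither it nor any descendant is in the conditioning set).
  P3: blocked at collider H (neither it nor any descendant is in the conditioning set).
  P4: blocked at collider M (neither it nor any descendant is in the conditioning set).
The empty set is therefore the unique smallest valid set.

{}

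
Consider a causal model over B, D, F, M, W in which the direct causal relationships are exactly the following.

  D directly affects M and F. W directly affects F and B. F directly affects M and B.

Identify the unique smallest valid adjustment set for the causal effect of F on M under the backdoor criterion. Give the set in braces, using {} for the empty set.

Variables eligible for adjustment (non-descendants of F, excluding F and M): {D, W}.
Backdoor paths from F to M:
  P1: F <- D -> M
The empty set is not sufficient: P1 (F <- D -> M) has no collider blocking it and no conditioned non-collider, so it is open.
Try {D}:
  P1: blocked at fork node D ∈ conditioning set.
{D} contains no descendant of F and blocks every backdoor path.
No other singleton works — e.g. {W} leaves P1 open — so {D} is the unique smallest valid adjustment set.

{D}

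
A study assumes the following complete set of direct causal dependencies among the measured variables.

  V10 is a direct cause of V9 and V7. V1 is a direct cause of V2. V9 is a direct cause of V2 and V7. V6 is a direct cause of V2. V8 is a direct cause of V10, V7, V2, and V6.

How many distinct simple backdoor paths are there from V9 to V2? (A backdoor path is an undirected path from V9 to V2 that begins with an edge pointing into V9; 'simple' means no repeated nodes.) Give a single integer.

A backdoor path from V9 to V2 is any simple undirected path whose first edge points into V9 (i.e. leaves V9 via a parent).
Parents of V9: {V10}.
Enumerating:
  P1: V9 <- V10 <- V8 -> V6 -> V2
  P2: V9 <- V10 <- V8 -> V2
  P3: V9 <- V10 -> V7 <- V8 -> V6 -> V2
  P4: V9 <- V10 -> V7 <- V8 -> V2
That exhausts the simple backdoor paths. Count: 4.

4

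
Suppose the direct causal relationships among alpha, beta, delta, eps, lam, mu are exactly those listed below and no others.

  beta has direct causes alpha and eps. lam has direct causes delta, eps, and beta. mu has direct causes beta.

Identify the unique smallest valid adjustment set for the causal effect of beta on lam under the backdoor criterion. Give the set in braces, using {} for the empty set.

Variables eligible for adjustment (non-descendants of beta, excluding beta and lam): {alpha, delta, eps}.
Backdoor paths from beta to lam:
  P1: beta <- eps -> lam
The empty set is not sufficient: P1 (beta <- eps -> lam) has no collider blocking it and no conditioned non-collider, so it is open.
Try {eps}:
  P1: blocked at fork node eps ∈ conditioning set.
{eps} contains no descendant of beta and blocks every backdoor path.
No other singleton works — e.g. {alpha} leaves P1 open — so {eps} is the unique smallest valid adjustment set.

{eps}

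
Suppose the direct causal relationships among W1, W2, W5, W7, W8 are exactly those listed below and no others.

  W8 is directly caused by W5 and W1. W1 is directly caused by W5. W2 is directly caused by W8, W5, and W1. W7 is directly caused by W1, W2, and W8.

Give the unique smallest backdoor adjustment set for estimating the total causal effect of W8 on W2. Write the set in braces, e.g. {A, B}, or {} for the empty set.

{W1, W5}

Variables eligible for adjustment (non-descendants of W8, excluding W8 and W2): {W1, W5}.
Backdoor paths from W8 to W2:
  P1: W8 <- W5 -> W1 -> W2
  P2: W8 <- W5 -> W1 -> W7 <- W2
  P3: W8 <- W5 -> W2
  P4: W8 <- W1 <- W5 -> W2
  P5: W8 <- W1 -> W2
  P6: W8 <- W1 -> W7 <- W2
The empty set is not sufficient: P1 (W8 <- W5 -> W1 -> W2) has no collider blocking it and no conditioned non-collider, so it is open.
Try {W1, W5}:
  P1: blocked at fork node W5 ∈ conditioning set.
  P2: blocked at fork node W5 ∈ conditioning set.
  P3: blocked at fork node W5 ∈ conditioning set.
  P4: blocked at chain node W1 ∈ conditioning set.
  P5: blocked at fork node W1 ∈ conditioning set.
  P6: blocked at fork node W1 ∈ conditioning set.
{W1, W5} contains no descendant of W8 and blocks every backdoor path.
Every element of {W1, W5} is needed (dropping W1 leaves P5 open; dropping W5 leaves P3 open), so no proper subset is valid.
Among all size-2 subsets of the eligible variables, only {W1, W5} blocks every backdoor path, so it is the unique smallest valid adjustment set.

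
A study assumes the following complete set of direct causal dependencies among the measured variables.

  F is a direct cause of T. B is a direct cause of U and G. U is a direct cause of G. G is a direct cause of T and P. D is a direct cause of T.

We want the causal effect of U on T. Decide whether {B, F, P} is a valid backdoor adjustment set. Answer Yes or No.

Backdoor paths from U to T (paths whose first edge points into U):
  P1: U <- B -> G -> T
Condition 1 (no descendant of U in the set): FAILS — P is a descendant of U.
Condition 2 (every backdoor path blocked by {B, F, P}):
  P1: blocked at fork node B ∈ conditioning set.
{B, F, P} does not satisfy the backdoor criterion.

No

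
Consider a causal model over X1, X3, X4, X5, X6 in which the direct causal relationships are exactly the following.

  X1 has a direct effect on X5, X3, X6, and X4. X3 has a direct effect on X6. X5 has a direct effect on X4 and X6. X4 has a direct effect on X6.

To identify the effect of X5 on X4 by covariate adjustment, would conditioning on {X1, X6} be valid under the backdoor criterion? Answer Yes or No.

Backdoor paths from X5 to X4 (paths whose first edge points into X5):
  P1: X5 <- X1 -> X3 -> X6 <- X4
  P2: X5 <- X1 -> X4
  P3: X5 <- X1 -> X6 <- X4
Condition 1 (no descendant of X5 in the set): FAILS — X6 is a descendant of X5.
Condition 2 (every backdoor path blocked by {X1, X6}):
  P1: blocked at fork node X1 ∈ conditioning set.
  P2: blocked at fork node X1 ∈ conditioning set.
  P3: blocked at fork node X1 ∈ conditioning set.
{X1, X6} does not satisfy the backdoor criterion.

No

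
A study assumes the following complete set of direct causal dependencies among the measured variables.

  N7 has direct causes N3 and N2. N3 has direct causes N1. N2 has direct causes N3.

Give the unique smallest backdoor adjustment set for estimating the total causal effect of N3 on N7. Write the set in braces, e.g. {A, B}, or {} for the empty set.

{}

Variables eligible for adjustment (non-descendants of N3, excluding N3 and N7): {N1}.
Backdoor paths from N3 to N7:
  (none)
With no backdoor paths the empty set already satisfies the criterion, and it is trivially minimal.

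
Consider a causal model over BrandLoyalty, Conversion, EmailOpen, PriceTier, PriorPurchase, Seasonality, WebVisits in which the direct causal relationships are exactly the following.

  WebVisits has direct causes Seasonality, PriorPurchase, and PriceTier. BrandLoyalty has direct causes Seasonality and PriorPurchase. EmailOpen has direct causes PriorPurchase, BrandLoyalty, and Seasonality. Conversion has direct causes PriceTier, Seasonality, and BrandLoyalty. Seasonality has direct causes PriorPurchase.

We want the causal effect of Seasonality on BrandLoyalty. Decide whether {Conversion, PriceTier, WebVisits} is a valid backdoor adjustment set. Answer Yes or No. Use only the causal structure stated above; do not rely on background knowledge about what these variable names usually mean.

Backdoor paths from Seasonality to BrandLoyalty (paths whose first edge points into Seasonality):
  P1: Seasonality <- PriorPurchase -> WebVisits <- PriceTier -> Conversion <- BrandLoyalty
  P2: Seasonality <- PriorPurchase -> BrandLoyalty
  P3: Seasonality <- PriorPurchase -> EmailOpen <- BrandLoyalty
Condition 1 (no descendant of Seasonality in the set): FAILS — Conversion and WebVisits are descendants of Seasonality.
Condition 2 (every backdoor path blocked by {Conversion, PriceTier, WebVisits}):
  P1: blocked at fork node PriceTier ∈ conditioning set.
  P2: open — no interior node is in the conditioning set.
  P3: blocked at collider EmailOpen (neither it nor any descendant is in the conditioning set).
{Conversion, PriceTier, WebVisits} does not satisfy the backdoor criterion.

No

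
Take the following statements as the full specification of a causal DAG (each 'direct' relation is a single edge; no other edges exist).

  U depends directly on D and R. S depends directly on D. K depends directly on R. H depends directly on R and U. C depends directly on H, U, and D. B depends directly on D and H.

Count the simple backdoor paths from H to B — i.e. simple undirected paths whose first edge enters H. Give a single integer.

A backdoor path from H to B is any simple undirected path whose first edge points into H (i.e. leaves H via a parent).
Parents of H: {R, U}.
Enumerating:
  P1: H <- R -> U <- D -> B
  P2: H <- R -> U -> C <- D -> B
  P3: H <- U <- D -> B
  P4: H <- U -> C <- D -> B
That exhausts the simple backdoor paths. Count: 4.

4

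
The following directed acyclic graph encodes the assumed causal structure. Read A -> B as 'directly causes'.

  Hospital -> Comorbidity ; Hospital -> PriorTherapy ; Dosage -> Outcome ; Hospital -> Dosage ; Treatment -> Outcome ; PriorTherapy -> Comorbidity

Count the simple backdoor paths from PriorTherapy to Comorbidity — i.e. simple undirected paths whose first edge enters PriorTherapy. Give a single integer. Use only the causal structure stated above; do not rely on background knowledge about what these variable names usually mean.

1

A backdoor path from PriorTherapy to Comorbidity is any simple undirected path whose first edge points into PriorTherapy (i.e. leaves PriorTherapy via a parent).
Parents of PriorTherapy: {Hospital}.
Enumerating:
  P1: PriorTherapy <- Hospital -> Comorbidity
That exhausts the simple backdoor paths. Count: 1.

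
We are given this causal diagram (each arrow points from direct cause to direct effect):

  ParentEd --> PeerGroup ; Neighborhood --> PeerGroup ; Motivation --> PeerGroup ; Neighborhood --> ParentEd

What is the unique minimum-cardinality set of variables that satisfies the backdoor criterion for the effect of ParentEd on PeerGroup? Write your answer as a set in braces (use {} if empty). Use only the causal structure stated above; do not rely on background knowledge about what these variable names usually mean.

{Neighborhood}

Variables eligible for adjustment (non-descendants of ParentEd, excluding ParentEd and PeerGroup): {Motivation, Neighborhood}.
Backdoor paths from ParentEd to PeerGroup:
  P1: ParentEd <- Neighborhood -> PeerGroup
The empty set is not sufficient: P1 (ParentEd <- Neighborhood -> PeerGroup) has no collider blocking it and no conditioned non-collider, so it is open.
Try {Neighborhood}:
  P1: blocked at fork node Neighborhood ∈ conditioning set.
{Neighborhood} contains no descendant of ParentEd and blocks every backdoor path.
No other singleton works — e.g. {Motivation} leaves P1 open — so {Neighborhood} is the unique smallest valid adjustment set.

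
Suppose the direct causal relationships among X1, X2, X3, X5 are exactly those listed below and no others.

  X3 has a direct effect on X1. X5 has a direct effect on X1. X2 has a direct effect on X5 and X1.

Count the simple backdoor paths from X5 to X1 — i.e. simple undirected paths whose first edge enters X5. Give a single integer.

A backdoor path from X5 to X1 is any simple undirected path whose first edge points into X5 (i.e. leaves X5 via a parent).
Parents of X5: {X2}.
Enumerating:
  P1: X5 <- X2 -> X1
That exhausts the simple backdoor paths. Count: 1.

1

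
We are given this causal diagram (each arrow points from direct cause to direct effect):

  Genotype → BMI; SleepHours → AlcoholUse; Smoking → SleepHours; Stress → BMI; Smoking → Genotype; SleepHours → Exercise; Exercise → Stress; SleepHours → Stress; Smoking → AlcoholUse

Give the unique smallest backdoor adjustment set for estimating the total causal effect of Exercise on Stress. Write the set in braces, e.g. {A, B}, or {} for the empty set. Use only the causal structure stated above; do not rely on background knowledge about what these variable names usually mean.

{SleepHours}

Variables eligible for adjustment (non-descendants of Exercise, excluding Exercise and Stress): {AlcoholUse, Genotype, SleepHours, Smoking}.
Backdoor paths from Exercise to Stress:
  P1: Exercise <- SleepHours <- Smoking -> Genotype -> BMI <- Stress
  P2: Exercise <- SleepHours -> AlcoholUse <- Smoking -> Genotype -> BMI <- Stress
  P3: Exercise <- SleepHours -> Stress
The empty set is not sufficient: P3 (Exercise <- SleepHours -> Stress) has no collider blocking it and no conditioned non-collider, so it is open.
Try {SleepHours}:
  P1: blocked at chain node SleepHours ∈ conditioning set.
  P2: blocked at fork node SleepHours ∈ conditioning set.
  P3: blocked at fork node SleepHours ∈ conditioning set.
{SleepHours} contains no descendant of Exercise and blocks every backdoor path.
No other singleton works — e.g. {Smoking} leaves P3 open — so {SleepHours} is the unique smallest valid adjustment set.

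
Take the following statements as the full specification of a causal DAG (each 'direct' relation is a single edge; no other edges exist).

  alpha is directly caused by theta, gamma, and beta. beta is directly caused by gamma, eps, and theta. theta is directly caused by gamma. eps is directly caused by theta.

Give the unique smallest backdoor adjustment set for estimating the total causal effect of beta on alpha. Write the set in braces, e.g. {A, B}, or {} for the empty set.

Variables eligible for adjustment (non-descendants of beta, excluding beta and alpha): {eps, gamma, theta}.
Backdoor paths from beta to alpha:
  P1: beta <- gamma -> theta -> alpha
  P2: beta <- gamma -> alpha
  P3: beta <- theta <- gamma -> alpha
  P4: beta <- theta -> alpha
  P5: beta <- eps <- theta <- gamma -> alpha
  P6: beta <- eps <- theta -> alpha
The empty set is not sufficient: P1 (beta <- gamma -> theta -> alpha) has no collider blocking it and no conditioned non-collider, so it is open.
Try {gamma, theta}:
  P1: blocked at fork node gamma ∈ conditioning set.
  P2: blocked at fork node gamma ∈ conditioning set.
  P3: blocked at chain node theta ∈ conditioning set.
  P4: blocked at fork node theta ∈ conditioning set.
  P5: blocked at chain node theta ∈ conditioning set.
  P6: blocked at fork node theta ∈ conditioning set.
{gamma, theta} contains no descendant of beta and blocks every backdoor path.
Every element of {gamma, theta} is needed (dropping gamma leaves P2 open; dropping theta leaves P4 open), so no proper subset is valid.
Among all size-2 subsets of the eligible variables, only {gamma, theta} blocks every backdoor path, so it is the unique smallest valid adjustment set.

{gamma, theta}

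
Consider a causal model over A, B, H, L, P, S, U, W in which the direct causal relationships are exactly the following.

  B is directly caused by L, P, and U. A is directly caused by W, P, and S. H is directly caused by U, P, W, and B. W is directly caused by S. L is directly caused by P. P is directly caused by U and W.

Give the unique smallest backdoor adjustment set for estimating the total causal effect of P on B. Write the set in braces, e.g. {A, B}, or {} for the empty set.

Variables eligible for adjustment (non-descendants of P, excluding P and B): {S, U, W}.
Backdoor paths from P to B:
  P1: P <- U -> B
  P2: P <- U -> H <- B
  P3: P <- W -> H <- U -> B
  P4: P <- W -> H <- B
The empty set is not sufficient: P1 (P <- U -> B) has no collider blocking it and no conditioned non-collider, so it is open.
Try {U}:
  P1: blocked at fork node U ∈ conditioning set.
  P2: blocked at fork node U ∈ conditioning set.
  P3: blocked at collider H (neither it nor any descendant is in the conditioning set).
  P4: blocked at collider H (neither it nor any descendant is in the conditioning set).
{U} contains no descendant of P and blocks every backdoor path.
No other singleton works — e.g. {S} leaves P1 open — so {U} is the unique smallest valid adjustment set.

{U}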